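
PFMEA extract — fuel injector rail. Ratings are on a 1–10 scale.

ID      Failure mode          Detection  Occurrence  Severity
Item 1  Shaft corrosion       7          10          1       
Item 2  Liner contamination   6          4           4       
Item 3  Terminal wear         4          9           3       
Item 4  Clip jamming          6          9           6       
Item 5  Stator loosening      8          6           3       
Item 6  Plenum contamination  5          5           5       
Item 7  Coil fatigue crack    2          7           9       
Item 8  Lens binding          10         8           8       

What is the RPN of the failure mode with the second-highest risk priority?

324

RPN = Severity × Occurrence × Detection:
  Item 1: 1 × 10 × 7 = 70
  Item 2: 4 × 4 × 6 = 96
  Item 3: 3 × 9 × 4 = 108
  Item 4: 6 × 9 × 6 = 324
  Item 5: 3 × 6 × 8 = 144
  Item 6: 5 × 5 × 5 = 125
  Item 7: 9 × 7 × 2 = 126
  Item 8: 8 × 8 × 10 = 640
Sorted descending: 640, 324, 144, 126, 125, 108, 96, 70.
The second-highest RPN is 324 (Item 4).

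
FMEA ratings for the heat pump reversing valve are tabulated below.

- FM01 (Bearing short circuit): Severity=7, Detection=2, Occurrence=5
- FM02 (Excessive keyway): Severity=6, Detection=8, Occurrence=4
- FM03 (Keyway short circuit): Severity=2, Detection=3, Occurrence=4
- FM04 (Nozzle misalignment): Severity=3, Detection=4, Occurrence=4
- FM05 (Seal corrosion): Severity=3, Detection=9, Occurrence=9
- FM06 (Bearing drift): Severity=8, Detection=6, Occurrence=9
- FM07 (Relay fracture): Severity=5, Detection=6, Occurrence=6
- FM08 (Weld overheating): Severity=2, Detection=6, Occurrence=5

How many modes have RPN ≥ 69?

5

RPN = Severity × Occurrence × Detection:
  FM01: 7 × 5 × 2 = 70
  FM02: 6 × 4 × 8 = 192
  FM03: 2 × 4 × 3 = 24
  FM04: 3 × 4 × 4 = 48
  FM05: 3 × 9 × 9 = 243
  FM06: 8 × 9 × 6 = 432
  FM07: 5 × 6 × 6 = 180
  FM08: 2 × 5 × 6 = 60
Modes with RPN ≥ 69: FM01 (70), FM02 (192), FM05 (243), FM06 (432), FM07 (180) → 5.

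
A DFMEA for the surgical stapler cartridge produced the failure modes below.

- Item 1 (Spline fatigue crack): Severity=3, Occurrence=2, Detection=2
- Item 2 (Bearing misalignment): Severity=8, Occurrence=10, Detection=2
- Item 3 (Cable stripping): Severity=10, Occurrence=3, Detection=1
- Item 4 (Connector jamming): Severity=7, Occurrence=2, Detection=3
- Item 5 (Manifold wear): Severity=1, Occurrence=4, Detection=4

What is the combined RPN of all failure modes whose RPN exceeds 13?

248

RPN = Severity × Occurrence × Detection:
  Item 1: 3 × 2 × 2 = 12
  Item 2: 8 × 10 × 2 = 160
  Item 3: 10 × 3 × 1 = 30
  Item 4: 7 × 2 × 3 = 42
  Item 5: 1 × 4 × 4 = 16
RPN > 13: Item 2 (160), Item 3 (30), Item 4 (42), Item 5 (16).
Sum: 160 + 30 + 42 + 16 = 248.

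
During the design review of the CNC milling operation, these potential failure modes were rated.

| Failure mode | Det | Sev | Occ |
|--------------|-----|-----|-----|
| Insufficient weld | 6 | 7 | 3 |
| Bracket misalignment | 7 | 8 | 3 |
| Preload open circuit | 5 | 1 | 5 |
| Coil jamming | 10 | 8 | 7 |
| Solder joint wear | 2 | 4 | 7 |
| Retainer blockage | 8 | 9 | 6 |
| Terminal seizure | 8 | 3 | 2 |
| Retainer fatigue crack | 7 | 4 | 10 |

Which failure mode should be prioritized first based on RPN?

Coil jamming

RPN = Severity × Occurrence × Detection:
  Insufficient weld: 7 × 3 × 6 = 126
  Bracket misalignment: 8 × 3 × 7 = 168
  Preload open circuit: 1 × 5 × 5 = 25
  Coil jamming: 8 × 7 × 10 = 560
  Solder joint wear: 4 × 7 × 2 = 56
  Retainer blockage: 9 × 6 × 8 = 432
  Terminal seizure: 3 × 2 × 8 = 48
  Retainer fatigue crack: 4 × 10 × 7 = 280
Highest RPN is 560 → Coil jamming.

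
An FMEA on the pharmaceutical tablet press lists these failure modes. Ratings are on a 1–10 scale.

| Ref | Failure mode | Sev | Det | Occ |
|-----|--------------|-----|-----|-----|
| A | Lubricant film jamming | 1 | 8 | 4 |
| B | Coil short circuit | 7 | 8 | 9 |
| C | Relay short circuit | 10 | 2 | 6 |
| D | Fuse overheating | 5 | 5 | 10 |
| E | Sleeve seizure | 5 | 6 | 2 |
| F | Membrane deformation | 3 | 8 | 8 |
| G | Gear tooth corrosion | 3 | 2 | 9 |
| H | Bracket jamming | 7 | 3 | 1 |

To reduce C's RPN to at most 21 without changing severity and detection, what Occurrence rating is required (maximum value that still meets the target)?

C: S=10, O=6, D=2 → current RPN = 120.
Fixed product = 20. Need 20 × O ≤ 21, so O ≤ 21/20 = 1.05.
Maximum integer Occurrence rating = 1 (gives RPN 20; O=2 would give 40 > 21).

1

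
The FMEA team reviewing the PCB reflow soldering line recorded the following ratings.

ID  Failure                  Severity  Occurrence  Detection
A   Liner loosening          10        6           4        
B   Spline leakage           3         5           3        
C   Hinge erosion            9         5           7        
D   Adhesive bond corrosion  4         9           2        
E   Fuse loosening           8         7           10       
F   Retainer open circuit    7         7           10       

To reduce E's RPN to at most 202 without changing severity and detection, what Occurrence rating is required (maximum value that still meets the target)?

2

E: S=8, O=7, D=10 → current RPN = 560.
Fixed product = 80. Need 80 × O ≤ 202, so O ≤ 202/80 = 2.52.
Maximum integer Occurrence rating = 2 (gives RPN 160; O=3 would give 240 > 202).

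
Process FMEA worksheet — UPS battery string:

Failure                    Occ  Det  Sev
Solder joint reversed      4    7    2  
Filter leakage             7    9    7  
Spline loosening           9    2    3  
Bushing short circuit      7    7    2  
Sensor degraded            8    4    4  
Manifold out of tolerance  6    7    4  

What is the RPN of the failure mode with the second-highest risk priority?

168

RPN = Severity × Occurrence × Detection:
  Solder joint reversed: 2 × 4 × 7 = 56
  Filter leakage: 7 × 7 × 9 = 441
  Spline loosening: 3 × 9 × 2 = 54
  Bushing short circuit: 2 × 7 × 7 = 98
  Sensor degraded: 4 × 8 × 4 = 128
  Manifold out of tolerance: 4 × 6 × 7 = 168
Sorted descending: 441, 168, 128, 98, 56, 54.
The second-highest RPN is 168 (Manifold out of tolerance).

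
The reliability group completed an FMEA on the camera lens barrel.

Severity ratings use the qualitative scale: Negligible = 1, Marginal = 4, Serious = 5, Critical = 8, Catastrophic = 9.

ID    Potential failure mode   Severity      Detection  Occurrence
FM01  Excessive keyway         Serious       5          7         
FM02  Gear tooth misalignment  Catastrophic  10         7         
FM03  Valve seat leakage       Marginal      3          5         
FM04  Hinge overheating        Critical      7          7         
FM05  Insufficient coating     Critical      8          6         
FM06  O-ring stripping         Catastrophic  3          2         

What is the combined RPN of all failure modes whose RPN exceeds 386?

RPN = Severity × Occurrence × Detection:
  FM01: 5 × 7 × 5 = 175
  FM02: 9 × 7 × 10 = 630
  FM03: 4 × 5 × 3 = 60
  FM04: 8 × 7 × 7 = 392
  FM05: 8 × 6 × 8 = 384
  FM06: 9 × 2 × 3 = 54
RPN > 386: FM02 (630), FM04 (392).
Sum: 630 + 392 = 1022.

1022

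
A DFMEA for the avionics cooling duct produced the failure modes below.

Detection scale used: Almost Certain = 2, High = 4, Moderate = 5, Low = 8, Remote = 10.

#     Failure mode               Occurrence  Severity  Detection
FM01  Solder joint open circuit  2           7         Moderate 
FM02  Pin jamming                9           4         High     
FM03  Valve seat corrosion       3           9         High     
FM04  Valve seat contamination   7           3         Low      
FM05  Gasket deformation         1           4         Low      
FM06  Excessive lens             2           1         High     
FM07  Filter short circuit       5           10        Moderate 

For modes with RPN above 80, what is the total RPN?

RPN = Severity × Occurrence × Detection:
  FM01: 7 × 2 × 5 = 70
  FM02: 4 × 9 × 4 = 144
  FM03: 9 × 3 × 4 = 108
  FM04: 3 × 7 × 8 = 168
  FM05: 4 × 1 × 8 = 32
  FM06: 1 × 2 × 4 = 8
  FM07: 10 × 5 × 5 = 250
RPN > 80: FM02 (144), FM03 (108), FM04 (168), FM07 (250).
Sum: 144 + 108 + 168 + 250 = 670.

670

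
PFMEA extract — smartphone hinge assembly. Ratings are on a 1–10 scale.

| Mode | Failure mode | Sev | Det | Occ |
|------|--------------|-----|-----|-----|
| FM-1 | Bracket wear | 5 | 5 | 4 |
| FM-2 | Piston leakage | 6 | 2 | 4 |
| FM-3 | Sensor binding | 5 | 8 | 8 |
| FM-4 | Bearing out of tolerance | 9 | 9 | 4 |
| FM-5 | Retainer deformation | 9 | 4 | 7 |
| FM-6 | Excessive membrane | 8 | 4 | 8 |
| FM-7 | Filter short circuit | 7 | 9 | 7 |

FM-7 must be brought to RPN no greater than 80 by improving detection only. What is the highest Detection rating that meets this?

FM-7: S=7, O=7, D=9 → current RPN = 441.
Fixed product = 49. Need 49 × D ≤ 80, so D ≤ 80/49 = 1.63.
Maximum integer Detection rating = 1 (gives RPN 49; D=2 would give 98 > 80).

1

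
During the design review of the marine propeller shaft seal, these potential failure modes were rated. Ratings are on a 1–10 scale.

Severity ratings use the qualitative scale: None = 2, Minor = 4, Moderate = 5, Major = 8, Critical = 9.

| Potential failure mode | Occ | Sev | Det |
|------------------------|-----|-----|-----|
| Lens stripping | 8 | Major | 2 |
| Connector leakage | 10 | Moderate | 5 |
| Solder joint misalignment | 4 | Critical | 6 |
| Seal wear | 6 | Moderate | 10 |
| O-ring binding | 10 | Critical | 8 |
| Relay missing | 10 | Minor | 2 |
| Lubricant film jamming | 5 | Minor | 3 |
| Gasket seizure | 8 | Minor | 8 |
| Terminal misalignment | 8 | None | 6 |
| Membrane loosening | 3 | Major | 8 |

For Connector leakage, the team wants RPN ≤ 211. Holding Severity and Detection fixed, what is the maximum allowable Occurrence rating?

8

Connector leakage: S=5, O=10, D=5 → current RPN = 250.
Fixed product = 25. Need 25 × O ≤ 211, so O ≤ 211/25 = 8.44.
Maximum integer Occurrence rating = 8 (gives RPN 200; O=9 would give 225 > 211).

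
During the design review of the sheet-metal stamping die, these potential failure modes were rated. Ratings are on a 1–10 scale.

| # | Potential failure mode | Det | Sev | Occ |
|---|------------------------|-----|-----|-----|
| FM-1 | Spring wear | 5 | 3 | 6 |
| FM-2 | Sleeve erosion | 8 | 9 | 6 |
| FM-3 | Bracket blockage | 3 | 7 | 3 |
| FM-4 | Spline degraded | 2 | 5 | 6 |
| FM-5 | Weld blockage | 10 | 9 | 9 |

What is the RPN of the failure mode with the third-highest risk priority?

RPN = Severity × Occurrence × Detection:
  FM-1: 3 × 6 × 5 = 90
  FM-2: 9 × 6 × 8 = 432
  FM-3: 7 × 3 × 3 = 63
  FM-4: 5 × 6 × 2 = 60
  FM-5: 9 × 9 × 10 = 810
Sorted descending: 810, 432, 90, 63, 60.
The third-highest RPN is 90 (FM-1).

90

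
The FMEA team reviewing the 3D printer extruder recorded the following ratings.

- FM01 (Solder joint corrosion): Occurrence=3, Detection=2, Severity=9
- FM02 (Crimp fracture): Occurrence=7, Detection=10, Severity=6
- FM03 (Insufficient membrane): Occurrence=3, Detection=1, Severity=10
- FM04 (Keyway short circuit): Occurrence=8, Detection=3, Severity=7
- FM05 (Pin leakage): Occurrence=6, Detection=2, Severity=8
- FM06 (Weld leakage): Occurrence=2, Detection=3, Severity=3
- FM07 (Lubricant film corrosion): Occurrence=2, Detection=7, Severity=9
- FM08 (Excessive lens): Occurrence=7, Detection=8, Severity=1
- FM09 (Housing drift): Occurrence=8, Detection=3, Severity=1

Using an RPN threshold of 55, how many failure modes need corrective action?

5

RPN = Severity × Occurrence × Detection:
  FM01: 9 × 3 × 2 = 54
  FM02: 6 × 7 × 10 = 420
  FM03: 10 × 3 × 1 = 30
  FM04: 7 × 8 × 3 = 168
  FM05: 8 × 6 × 2 = 96
  FM06: 3 × 2 × 3 = 18
  FM07: 9 × 2 × 7 = 126
  FM08: 1 × 7 × 8 = 56
  FM09: 1 × 8 × 3 = 24
Modes with RPN ≥ 55: FM02 (420), FM04 (168), FM05 (96), FM07 (126), FM08 (56) → 5.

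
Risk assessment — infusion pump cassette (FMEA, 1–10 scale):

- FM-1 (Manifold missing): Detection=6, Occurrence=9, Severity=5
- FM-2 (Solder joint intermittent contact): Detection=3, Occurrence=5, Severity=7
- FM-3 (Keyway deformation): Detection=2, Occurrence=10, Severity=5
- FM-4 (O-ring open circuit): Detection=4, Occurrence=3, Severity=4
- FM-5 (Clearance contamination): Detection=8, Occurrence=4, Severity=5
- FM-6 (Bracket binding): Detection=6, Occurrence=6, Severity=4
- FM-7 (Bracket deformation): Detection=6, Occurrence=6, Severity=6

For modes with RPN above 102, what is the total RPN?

895

RPN = Severity × Occurrence × Detection:
  FM-1: 5 × 9 × 6 = 270
  FM-2: 7 × 5 × 3 = 105
  FM-3: 5 × 10 × 2 = 100
  FM-4: 4 × 3 × 4 = 48
  FM-5: 5 × 4 × 8 = 160
  FM-6: 4 × 6 × 6 = 144
  FM-7: 6 × 6 × 6 = 216
RPN > 102: FM-1 (270), FM-2 (105), FM-5 (160), FM-6 (144), FM-7 (216).
Sum: 270 + 105 + 160 + 144 + 216 = 895.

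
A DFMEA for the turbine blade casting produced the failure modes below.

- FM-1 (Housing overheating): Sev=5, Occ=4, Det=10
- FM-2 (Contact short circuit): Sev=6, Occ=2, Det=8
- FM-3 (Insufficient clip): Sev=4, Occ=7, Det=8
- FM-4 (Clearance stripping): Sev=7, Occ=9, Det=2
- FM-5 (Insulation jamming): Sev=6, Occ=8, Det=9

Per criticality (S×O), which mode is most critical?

Criticality = Severity × Occurrence:
  FM-1: 5 × 4 = 20
  FM-2: 6 × 2 = 12
  FM-3: 4 × 7 = 28
  FM-4: 7 × 9 = 63
  FM-5: 6 × 8 = 48
Highest criticality is 63 → FM-4.

FM-4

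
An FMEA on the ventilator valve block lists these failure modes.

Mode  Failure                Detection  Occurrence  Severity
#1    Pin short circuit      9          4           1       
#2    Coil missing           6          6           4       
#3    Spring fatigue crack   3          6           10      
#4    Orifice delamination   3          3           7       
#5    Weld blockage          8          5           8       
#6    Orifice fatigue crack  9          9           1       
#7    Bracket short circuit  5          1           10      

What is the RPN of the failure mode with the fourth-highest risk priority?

81

RPN = Severity × Occurrence × Detection:
  #1: 1 × 4 × 9 = 36
  #2: 4 × 6 × 6 = 144
  #3: 10 × 6 × 3 = 180
  #4: 7 × 3 × 3 = 63
  #5: 8 × 5 × 8 = 320
  #6: 1 × 9 × 9 = 81
  #7: 10 × 1 × 5 = 50
Sorted descending: 320, 180, 144, 81, 63, 50, 36.
The fourth-highest RPN is 81 (#6).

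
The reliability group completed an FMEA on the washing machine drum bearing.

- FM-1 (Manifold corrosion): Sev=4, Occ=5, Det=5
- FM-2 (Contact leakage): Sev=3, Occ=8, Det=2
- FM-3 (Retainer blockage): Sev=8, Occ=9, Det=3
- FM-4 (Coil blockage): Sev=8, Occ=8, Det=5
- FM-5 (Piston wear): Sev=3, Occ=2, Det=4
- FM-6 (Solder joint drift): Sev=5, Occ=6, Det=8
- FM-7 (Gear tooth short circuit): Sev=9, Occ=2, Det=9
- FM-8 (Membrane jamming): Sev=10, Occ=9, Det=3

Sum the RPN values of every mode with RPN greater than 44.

RPN = Severity × Occurrence × Detection:
  FM-1: 4 × 5 × 5 = 100
  FM-2: 3 × 8 × 2 = 48
  FM-3: 8 × 9 × 3 = 216
  FM-4: 8 × 8 × 5 = 320
  FM-5: 3 × 2 × 4 = 24
  FM-6: 5 × 6 × 8 = 240
  FM-7: 9 × 2 × 9 = 162
  FM-8: 10 × 9 × 3 = 270
RPN > 44: FM-1 (100), FM-2 (48), FM-3 (216), FM-4 (320), FM-6 (240), FM-7 (162), FM-8 (270).
Sum: 100 + 48 + 216 + 320 + 240 + 162 + 270 = 1356.

1356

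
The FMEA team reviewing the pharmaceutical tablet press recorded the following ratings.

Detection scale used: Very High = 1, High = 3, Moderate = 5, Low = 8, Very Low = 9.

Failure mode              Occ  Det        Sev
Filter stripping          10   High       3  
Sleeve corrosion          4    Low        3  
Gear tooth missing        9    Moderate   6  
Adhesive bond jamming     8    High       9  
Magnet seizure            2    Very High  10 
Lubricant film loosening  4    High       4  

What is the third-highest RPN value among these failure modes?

RPN = Severity × Occurrence × Detection:
  Filter stripping: 3 × 10 × 3 = 90
  Sleeve corrosion: 3 × 4 × 8 = 96
  Gear tooth missing: 6 × 9 × 5 = 270
  Adhesive bond jamming: 9 × 8 × 3 = 216
  Magnet seizure: 10 × 2 × 1 = 20
  Lubricant film loosening: 4 × 4 × 3 = 48
Sorted descending: 270, 216, 96, 90, 48, 20.
The third-highest RPN is 96 (Sleeve corrosion).

96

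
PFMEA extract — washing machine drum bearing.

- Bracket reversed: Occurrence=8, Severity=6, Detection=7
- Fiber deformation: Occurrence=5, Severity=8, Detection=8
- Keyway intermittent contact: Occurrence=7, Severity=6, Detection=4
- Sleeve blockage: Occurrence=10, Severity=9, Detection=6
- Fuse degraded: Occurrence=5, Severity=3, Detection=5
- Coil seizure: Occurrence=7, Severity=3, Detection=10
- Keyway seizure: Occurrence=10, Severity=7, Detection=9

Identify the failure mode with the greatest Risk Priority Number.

RPN = Severity × Occurrence × Detection:
  Bracket reversed: 6 × 8 × 7 = 336
  Fiber deformation: 8 × 5 × 8 = 320
  Keyway intermittent contact: 6 × 7 × 4 = 168
  Sleeve blockage: 9 × 10 × 6 = 540
  Fuse degraded: 3 × 5 × 5 = 75
  Coil seizure: 3 × 7 × 10 = 210
  Keyway seizure: 7 × 10 × 9 = 630
Highest RPN is 630 → Keyway seizure.

Keyway seizure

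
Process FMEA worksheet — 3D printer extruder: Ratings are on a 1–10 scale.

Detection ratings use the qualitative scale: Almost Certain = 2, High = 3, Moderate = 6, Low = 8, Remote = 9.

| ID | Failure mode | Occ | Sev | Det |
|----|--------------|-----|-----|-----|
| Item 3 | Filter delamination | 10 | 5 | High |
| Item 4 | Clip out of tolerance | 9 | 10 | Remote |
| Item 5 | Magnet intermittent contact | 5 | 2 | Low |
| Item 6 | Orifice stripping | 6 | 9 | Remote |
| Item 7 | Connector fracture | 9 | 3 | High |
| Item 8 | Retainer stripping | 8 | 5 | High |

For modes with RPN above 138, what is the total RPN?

RPN = Severity × Occurrence × Detection:
  Item 3: 5 × 10 × 3 = 150
  Item 4: 10 × 9 × 9 = 810
  Item 5: 2 × 5 × 8 = 80
  Item 6: 9 × 6 × 9 = 486
  Item 7: 3 × 9 × 3 = 81
  Item 8: 5 × 8 × 3 = 120
RPN > 138: Item 3 (150), Item 4 (810), Item 6 (486).
Sum: 150 + 810 + 486 = 1446.

1446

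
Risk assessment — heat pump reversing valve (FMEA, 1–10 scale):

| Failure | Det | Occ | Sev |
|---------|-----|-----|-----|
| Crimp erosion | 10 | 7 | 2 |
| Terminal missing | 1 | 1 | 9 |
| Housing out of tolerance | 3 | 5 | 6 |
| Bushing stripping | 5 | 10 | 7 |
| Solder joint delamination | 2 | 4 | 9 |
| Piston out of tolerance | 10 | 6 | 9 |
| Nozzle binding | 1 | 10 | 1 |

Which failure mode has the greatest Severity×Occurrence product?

Bushing stripping

Criticality = Severity × Occurrence:
  Crimp erosion: 2 × 7 = 14
  Terminal missing: 9 × 1 = 9
  Housing out of tolerance: 6 × 5 = 30
  Bushing stripping: 7 × 10 = 70
  Solder joint delamination: 9 × 4 = 36
  Piston out of tolerance: 9 × 6 = 54
  Nozzle binding: 1 × 10 = 10
Highest criticality is 70 → Bushing stripping.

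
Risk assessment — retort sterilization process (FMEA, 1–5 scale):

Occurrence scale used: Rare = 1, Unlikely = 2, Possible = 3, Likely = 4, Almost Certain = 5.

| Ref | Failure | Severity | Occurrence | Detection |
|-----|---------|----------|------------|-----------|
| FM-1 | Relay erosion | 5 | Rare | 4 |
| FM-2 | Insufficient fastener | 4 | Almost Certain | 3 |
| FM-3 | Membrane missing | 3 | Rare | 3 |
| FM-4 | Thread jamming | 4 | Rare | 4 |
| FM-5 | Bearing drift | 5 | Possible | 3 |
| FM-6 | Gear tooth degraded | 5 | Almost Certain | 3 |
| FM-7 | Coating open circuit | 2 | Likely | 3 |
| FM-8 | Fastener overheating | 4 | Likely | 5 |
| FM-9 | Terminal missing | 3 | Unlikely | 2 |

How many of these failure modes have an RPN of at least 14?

7

RPN = Severity × Occurrence × Detection:
  FM-1: 5 × 1 × 4 = 20
  FM-2: 4 × 5 × 3 = 60
  FM-3: 3 × 1 × 3 = 9
  FM-4: 4 × 1 × 4 = 16
  FM-5: 5 × 3 × 3 = 45
  FM-6: 5 × 5 × 3 = 75
  FM-7: 2 × 4 × 3 = 24
  FM-8: 4 × 4 × 5 = 80
  FM-9: 3 × 2 × 2 = 12
Modes with RPN ≥ 14: FM-1 (20), FM-2 (60), FM-4 (16), FM-5 (45), FM-6 (75), FM-7 (24), FM-8 (80) → 7.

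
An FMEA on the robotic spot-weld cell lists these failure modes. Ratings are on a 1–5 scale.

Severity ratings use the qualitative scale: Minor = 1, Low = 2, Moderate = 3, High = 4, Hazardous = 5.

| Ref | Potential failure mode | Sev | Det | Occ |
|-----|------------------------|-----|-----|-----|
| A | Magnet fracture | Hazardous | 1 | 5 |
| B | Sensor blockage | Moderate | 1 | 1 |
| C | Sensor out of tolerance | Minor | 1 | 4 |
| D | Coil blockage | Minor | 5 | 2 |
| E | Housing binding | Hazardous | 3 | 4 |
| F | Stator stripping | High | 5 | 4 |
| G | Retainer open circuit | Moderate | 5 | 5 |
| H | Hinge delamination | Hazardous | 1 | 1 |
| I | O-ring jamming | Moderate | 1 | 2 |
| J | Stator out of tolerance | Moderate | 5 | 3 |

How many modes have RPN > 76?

1

RPN = Severity × Occurrence × Detection:
  A: 5 × 5 × 1 = 25
  B: 3 × 1 × 1 = 3
  C: 1 × 4 × 1 = 4
  D: 1 × 2 × 5 = 10
  E: 5 × 4 × 3 = 60
  F: 4 × 4 × 5 = 80
  G: 3 × 5 × 5 = 75
  H: 5 × 1 × 1 = 5
  I: 3 × 2 × 1 = 6
  J: 3 × 3 × 5 = 45
Modes with RPN > 76: F (80) → 1.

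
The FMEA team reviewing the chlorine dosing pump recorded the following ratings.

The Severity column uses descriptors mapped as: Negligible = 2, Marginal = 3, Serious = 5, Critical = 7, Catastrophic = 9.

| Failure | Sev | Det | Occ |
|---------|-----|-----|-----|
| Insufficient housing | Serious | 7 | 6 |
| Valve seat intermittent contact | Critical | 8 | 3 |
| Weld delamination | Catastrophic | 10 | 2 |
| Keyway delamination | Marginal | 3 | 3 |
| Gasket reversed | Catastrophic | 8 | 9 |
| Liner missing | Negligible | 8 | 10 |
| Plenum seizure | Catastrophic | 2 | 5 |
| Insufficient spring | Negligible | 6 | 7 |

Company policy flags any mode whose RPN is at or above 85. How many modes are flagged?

RPN = Severity × Occurrence × Detection:
  Insufficient housing: 5 × 6 × 7 = 210
  Valve seat intermittent contact: 7 × 3 × 8 = 168
  Weld delamination: 9 × 2 × 10 = 180
  Keyway delamination: 3 × 3 × 3 = 27
  Gasket reversed: 9 × 9 × 8 = 648
  Liner missing: 2 × 10 × 8 = 160
  Plenum seizure: 9 × 5 × 2 = 90
  Insufficient spring: 2 × 7 × 6 = 84
Modes with RPN ≥ 85: Insufficient housing (210), Valve seat intermittent contact (168), Weld delamination (180), Gasket reversed (648), Liner missing (160), Plenum seizure (90) → 6.

6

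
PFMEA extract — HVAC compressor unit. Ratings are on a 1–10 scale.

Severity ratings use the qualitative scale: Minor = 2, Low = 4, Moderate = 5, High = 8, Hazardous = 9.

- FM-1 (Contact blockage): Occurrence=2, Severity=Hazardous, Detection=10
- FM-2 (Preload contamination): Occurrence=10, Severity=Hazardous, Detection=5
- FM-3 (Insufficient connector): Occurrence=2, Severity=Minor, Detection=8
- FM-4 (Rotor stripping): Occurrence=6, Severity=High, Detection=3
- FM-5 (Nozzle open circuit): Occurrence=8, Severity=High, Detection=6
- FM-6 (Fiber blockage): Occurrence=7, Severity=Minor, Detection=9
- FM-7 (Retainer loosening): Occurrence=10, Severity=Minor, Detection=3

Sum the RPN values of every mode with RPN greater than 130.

1158

RPN = Severity × Occurrence × Detection:
  FM-1: 9 × 2 × 10 = 180
  FM-2: 9 × 10 × 5 = 450
  FM-3: 2 × 2 × 8 = 32
  FM-4: 8 × 6 × 3 = 144
  FM-5: 8 × 8 × 6 = 384
  FM-6: 2 × 7 × 9 = 126
  FM-7: 2 × 10 × 3 = 60
RPN > 130: FM-1 (180), FM-2 (450), FM-4 (144), FM-5 (384).
Sum: 180 + 450 + 144 + 384 = 1158.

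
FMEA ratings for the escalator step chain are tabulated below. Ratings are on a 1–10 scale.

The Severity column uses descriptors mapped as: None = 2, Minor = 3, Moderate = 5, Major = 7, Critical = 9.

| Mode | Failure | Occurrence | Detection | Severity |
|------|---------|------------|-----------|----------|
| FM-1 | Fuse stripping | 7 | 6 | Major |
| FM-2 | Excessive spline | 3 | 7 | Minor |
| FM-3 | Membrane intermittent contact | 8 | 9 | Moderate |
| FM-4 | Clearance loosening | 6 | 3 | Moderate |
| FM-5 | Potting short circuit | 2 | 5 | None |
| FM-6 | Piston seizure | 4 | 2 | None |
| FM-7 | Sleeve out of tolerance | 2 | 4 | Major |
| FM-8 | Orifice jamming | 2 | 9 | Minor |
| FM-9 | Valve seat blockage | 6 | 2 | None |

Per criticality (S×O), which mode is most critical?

Criticality = Severity × Occurrence:
  FM-1: 7 × 7 = 49
  FM-2: 3 × 3 = 9
  FM-3: 5 × 8 = 40
  FM-4: 5 × 6 = 30
  FM-5: 2 × 2 = 4
  FM-6: 2 × 4 = 8
  FM-7: 7 × 2 = 14
  FM-8: 3 × 2 = 6
  FM-9: 2 × 6 = 12
Highest criticality is 49 → FM-1.

FM-1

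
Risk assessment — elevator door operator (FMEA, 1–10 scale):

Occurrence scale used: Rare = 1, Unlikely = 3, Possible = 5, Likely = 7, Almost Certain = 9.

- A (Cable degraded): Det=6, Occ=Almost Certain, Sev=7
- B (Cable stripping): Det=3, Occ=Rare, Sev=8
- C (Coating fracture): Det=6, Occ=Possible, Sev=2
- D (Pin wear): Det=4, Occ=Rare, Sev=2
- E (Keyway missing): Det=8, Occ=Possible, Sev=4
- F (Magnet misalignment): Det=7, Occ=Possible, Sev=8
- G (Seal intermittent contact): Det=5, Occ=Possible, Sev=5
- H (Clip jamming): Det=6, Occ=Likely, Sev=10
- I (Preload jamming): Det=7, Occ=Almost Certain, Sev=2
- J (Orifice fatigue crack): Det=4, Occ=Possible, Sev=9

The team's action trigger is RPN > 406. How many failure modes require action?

RPN = Severity × Occurrence × Detection:
  A: 7 × 9 × 6 = 378
  B: 8 × 1 × 3 = 24
  C: 2 × 5 × 6 = 60
  D: 2 × 1 × 4 = 8
  E: 4 × 5 × 8 = 160
  F: 8 × 5 × 7 = 280
  G: 5 × 5 × 5 = 125
  H: 10 × 7 × 6 = 420
  I: 2 × 9 × 7 = 126
  J: 9 × 5 × 4 = 180
Modes with RPN > 406: H (420) → 1.

1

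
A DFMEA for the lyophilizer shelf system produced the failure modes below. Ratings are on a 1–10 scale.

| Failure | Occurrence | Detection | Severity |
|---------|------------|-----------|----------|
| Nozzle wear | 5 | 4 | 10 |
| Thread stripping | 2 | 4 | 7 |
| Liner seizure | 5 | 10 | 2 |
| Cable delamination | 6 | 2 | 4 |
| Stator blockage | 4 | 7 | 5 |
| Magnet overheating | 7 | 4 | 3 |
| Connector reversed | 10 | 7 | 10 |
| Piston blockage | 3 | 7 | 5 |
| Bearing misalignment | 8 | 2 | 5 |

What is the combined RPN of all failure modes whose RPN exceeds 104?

RPN = Severity × Occurrence × Detection:
  Nozzle wear: 10 × 5 × 4 = 200
  Thread stripping: 7 × 2 × 4 = 56
  Liner seizure: 2 × 5 × 10 = 100
  Cable delamination: 4 × 6 × 2 = 48
  Stator blockage: 5 × 4 × 7 = 140
  Magnet overheating: 3 × 7 × 4 = 84
  Connector reversed: 10 × 10 × 7 = 700
  Piston blockage: 5 × 3 × 7 = 105
  Bearing misalignment: 5 × 8 × 2 = 80
RPN > 104: Nozzle wear (200), Stator blockage (140), Connector reversed (700), Piston blockage (105).
Sum: 200 + 140 + 700 + 105 = 1145.

1145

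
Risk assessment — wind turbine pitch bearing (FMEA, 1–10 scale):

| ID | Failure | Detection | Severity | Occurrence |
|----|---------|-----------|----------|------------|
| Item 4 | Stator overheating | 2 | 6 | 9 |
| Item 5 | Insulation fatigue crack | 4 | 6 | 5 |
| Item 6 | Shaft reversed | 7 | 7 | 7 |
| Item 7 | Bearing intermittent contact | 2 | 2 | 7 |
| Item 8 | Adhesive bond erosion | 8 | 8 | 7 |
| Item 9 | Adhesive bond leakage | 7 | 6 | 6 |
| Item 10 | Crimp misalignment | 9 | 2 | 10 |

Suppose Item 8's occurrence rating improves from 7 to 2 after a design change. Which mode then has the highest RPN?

Item 6

RPN = Severity × Occurrence × Detection:
  Item 4: 6 × 9 × 2 = 108
  Item 5: 6 × 5 × 4 = 120
  Item 6: 7 × 7 × 7 = 343
  Item 7: 2 × 7 × 2 = 28
  Item 8: 8 × 7 × 8 = 448
  Item 9: 6 × 6 × 7 = 252
  Item 10: 2 × 10 × 9 = 180
After action: Item 8 → 8 × 2 × 8 = 128.
Revised RPNs: Item 6=343, Item 9=252, Item 10=180, Item 8=128, Item 5=120, Item 4=108, Item 7=28.
Highest is now Item 6 (343).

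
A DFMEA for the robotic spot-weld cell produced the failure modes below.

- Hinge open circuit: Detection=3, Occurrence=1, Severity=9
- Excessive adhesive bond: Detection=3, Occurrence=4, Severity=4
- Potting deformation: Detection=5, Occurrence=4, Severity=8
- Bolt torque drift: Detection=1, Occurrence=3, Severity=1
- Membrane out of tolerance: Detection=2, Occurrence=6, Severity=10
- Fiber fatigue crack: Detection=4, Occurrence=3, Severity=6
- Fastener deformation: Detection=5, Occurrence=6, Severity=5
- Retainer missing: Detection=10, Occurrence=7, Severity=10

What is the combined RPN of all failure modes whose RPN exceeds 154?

860

RPN = Severity × Occurrence × Detection:
  Hinge open circuit: 9 × 1 × 3 = 27
  Excessive adhesive bond: 4 × 4 × 3 = 48
  Potting deformation: 8 × 4 × 5 = 160
  Bolt torque drift: 1 × 3 × 1 = 3
  Membrane out of tolerance: 10 × 6 × 2 = 120
  Fiber fatigue crack: 6 × 3 × 4 = 72
  Fastener deformation: 5 × 6 × 5 = 150
  Retainer missing: 10 × 7 × 10 = 700
RPN > 154: Potting deformation (160), Retainer missing (700).
Sum: 160 + 700 = 860.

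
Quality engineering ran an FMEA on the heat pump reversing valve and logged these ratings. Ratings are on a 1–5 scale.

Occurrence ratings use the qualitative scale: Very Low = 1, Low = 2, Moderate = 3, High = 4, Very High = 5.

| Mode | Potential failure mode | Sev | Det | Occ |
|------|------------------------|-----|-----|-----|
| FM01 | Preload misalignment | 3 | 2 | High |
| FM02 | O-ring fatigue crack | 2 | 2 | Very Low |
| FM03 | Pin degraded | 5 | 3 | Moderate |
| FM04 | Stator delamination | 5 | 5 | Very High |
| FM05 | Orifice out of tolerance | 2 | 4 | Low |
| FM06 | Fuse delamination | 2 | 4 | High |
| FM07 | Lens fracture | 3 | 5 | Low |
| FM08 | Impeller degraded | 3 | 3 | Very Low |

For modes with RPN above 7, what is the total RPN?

RPN = Severity × Occurrence × Detection:
  FM01: 3 × 4 × 2 = 24
  FM02: 2 × 1 × 2 = 4
  FM03: 5 × 3 × 3 = 45
  FM04: 5 × 5 × 5 = 125
  FM05: 2 × 2 × 4 = 16
  FM06: 2 × 4 × 4 = 32
  FM07: 3 × 2 × 5 = 30
  FM08: 3 × 1 × 3 = 9
RPN > 7: FM01 (24), FM03 (45), FM04 (125), FM05 (16), FM06 (32), FM07 (30), FM08 (9).
Sum: 24 + 45 + 125 + 16 + 32 + 30 + 9 = 281.

281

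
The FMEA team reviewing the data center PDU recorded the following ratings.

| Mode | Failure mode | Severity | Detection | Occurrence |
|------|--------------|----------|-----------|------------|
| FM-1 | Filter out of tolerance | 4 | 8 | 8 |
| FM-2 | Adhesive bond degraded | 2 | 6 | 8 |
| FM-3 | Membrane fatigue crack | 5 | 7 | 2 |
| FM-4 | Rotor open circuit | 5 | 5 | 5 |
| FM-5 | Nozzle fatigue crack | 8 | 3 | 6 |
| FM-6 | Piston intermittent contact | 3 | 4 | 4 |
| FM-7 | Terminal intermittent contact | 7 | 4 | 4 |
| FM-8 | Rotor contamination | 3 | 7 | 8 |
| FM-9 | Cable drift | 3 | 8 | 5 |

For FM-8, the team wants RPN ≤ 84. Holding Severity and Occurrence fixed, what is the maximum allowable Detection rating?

3

FM-8: S=3, O=8, D=7 → current RPN = 168.
Fixed product = 24. Need 24 × D ≤ 84, so D ≤ 84/24 = 3.50.
Maximum integer Detection rating = 3 (gives RPN 72; D=4 would give 96 > 84).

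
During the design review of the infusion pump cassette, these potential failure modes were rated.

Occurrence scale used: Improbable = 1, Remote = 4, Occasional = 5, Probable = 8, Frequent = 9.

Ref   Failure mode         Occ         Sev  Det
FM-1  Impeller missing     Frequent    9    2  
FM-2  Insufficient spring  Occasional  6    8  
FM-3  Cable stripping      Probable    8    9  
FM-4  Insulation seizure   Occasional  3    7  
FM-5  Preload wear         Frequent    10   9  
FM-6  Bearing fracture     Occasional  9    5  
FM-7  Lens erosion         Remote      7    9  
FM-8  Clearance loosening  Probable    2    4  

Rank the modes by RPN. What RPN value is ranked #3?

RPN = Severity × Occurrence × Detection:
  FM-1: 9 × 9 × 2 = 162
  FM-2: 6 × 5 × 8 = 240
  FM-3: 8 × 8 × 9 = 576
  FM-4: 3 × 5 × 7 = 105
  FM-5: 10 × 9 × 9 = 810
  FM-6: 9 × 5 × 5 = 225
  FM-7: 7 × 4 × 9 = 252
  FM-8: 2 × 8 × 4 = 64
Sorted descending: 810, 576, 252, 240, 225, 162, 105, 64.
The third-highest RPN is 252 (FM-7).

252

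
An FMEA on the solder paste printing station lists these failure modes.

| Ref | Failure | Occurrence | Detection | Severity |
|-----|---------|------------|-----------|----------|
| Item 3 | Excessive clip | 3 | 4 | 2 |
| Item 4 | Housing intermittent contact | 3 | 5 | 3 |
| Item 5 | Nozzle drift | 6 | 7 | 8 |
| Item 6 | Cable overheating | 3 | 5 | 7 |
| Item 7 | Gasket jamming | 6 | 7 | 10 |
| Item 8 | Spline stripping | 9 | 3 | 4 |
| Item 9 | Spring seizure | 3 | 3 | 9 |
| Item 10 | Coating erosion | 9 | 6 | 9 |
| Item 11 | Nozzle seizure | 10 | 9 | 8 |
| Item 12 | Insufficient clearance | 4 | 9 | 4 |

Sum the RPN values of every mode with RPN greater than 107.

RPN = Severity × Occurrence × Detection:
  Item 3: 2 × 3 × 4 = 24
  Item 4: 3 × 3 × 5 = 45
  Item 5: 8 × 6 × 7 = 336
  Item 6: 7 × 3 × 5 = 105
  Item 7: 10 × 6 × 7 = 420
  Item 8: 4 × 9 × 3 = 108
  Item 9: 9 × 3 × 3 = 81
  Item 10: 9 × 9 × 6 = 486
  Item 11: 8 × 10 × 9 = 720
  Item 12: 4 × 4 × 9 = 144
RPN > 107: Item 5 (336), Item 7 (420), Item 8 (108), Item 10 (486), Item 11 (720), Item 12 (144).
Sum: 336 + 420 + 108 + 486 + 720 + 144 = 2214.

2214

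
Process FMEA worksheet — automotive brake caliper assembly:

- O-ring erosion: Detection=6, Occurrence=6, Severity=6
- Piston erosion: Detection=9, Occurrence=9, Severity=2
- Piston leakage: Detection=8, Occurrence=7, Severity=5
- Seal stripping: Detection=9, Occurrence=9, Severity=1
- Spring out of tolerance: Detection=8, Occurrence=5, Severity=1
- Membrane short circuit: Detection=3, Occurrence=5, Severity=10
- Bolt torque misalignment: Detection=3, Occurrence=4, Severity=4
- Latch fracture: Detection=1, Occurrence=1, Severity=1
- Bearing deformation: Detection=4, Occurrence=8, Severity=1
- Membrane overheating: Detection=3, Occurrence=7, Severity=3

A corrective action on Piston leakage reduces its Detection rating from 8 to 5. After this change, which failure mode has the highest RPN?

O-ring erosion

RPN = Severity × Occurrence × Detection:
  O-ring erosion: 6 × 6 × 6 = 216
  Piston erosion: 2 × 9 × 9 = 162
  Piston leakage: 5 × 7 × 8 = 280
  Seal stripping: 1 × 9 × 9 = 81
  Spring out of tolerance: 1 × 5 × 8 = 40
  Membrane short circuit: 10 × 5 × 3 = 150
  Bolt torque misalignment: 4 × 4 × 3 = 48
  Latch fracture: 1 × 1 × 1 = 1
  Bearing deformation: 1 × 8 × 4 = 32
  Membrane overheating: 3 × 7 × 3 = 63
After action: Piston leakage → 5 × 7 × 5 = 175.
Revised RPNs: O-ring erosion=216, Piston leakage=175, Piston erosion=162, Membrane short circuit=150, Seal stripping=81, Membrane overheating=63, Bolt torque misalignment=48, Spring out of tolerance=40, Bearing deformation=32, Latch fracture=1.
Highest is now O-ring erosion (216).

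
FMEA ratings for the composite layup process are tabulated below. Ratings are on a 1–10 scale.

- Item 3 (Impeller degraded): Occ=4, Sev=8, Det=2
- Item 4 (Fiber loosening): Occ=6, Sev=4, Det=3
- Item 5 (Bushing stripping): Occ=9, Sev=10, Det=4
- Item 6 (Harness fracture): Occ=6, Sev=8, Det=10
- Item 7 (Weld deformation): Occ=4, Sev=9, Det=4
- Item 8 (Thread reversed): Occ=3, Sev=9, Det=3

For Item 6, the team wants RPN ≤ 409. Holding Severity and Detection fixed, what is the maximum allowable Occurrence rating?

5

Item 6: S=8, O=6, D=10 → current RPN = 480.
Fixed product = 80. Need 80 × O ≤ 409, so O ≤ 409/80 = 5.11.
Maximum integer Occurrence rating = 5 (gives RPN 400; O=6 would give 480 > 409).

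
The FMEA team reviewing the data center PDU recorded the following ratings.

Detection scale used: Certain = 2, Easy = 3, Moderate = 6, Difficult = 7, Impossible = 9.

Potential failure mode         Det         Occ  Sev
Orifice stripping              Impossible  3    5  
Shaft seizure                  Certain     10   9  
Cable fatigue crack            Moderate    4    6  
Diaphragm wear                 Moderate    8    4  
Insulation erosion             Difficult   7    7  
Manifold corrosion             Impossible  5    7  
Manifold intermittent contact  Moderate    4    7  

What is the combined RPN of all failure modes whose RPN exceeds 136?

RPN = Severity × Occurrence × Detection:
  Orifice stripping: 5 × 3 × 9 = 135
  Shaft seizure: 9 × 10 × 2 = 180
  Cable fatigue crack: 6 × 4 × 6 = 144
  Diaphragm wear: 4 × 8 × 6 = 192
  Insulation erosion: 7 × 7 × 7 = 343
  Manifold corrosion: 7 × 5 × 9 = 315
  Manifold intermittent contact: 7 × 4 × 6 = 168
RPN > 136: Shaft seizure (180), Cable fatigue crack (144), Diaphragm wear (192), Insulation erosion (343), Manifold corrosion (315), Manifold intermittent contact (168).
Sum: 180 + 144 + 192 + 343 + 315 + 168 = 1342.

1342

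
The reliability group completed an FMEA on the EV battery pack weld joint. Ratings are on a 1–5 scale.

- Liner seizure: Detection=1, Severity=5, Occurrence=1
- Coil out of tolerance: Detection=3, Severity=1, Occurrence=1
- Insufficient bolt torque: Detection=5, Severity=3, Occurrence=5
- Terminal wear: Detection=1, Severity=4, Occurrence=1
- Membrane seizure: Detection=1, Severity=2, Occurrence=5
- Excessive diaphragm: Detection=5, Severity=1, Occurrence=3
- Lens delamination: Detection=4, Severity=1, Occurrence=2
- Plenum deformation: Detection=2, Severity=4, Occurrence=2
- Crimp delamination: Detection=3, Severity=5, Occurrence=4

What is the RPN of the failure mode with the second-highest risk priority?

RPN = Severity × Occurrence × Detection:
  Liner seizure: 5 × 1 × 1 = 5
  Coil out of tolerance: 1 × 1 × 3 = 3
  Insufficient bolt torque: 3 × 5 × 5 = 75
  Terminal wear: 4 × 1 × 1 = 4
  Membrane seizure: 2 × 5 × 1 = 10
  Excessive diaphragm: 1 × 3 × 5 = 15
  Lens delamination: 1 × 2 × 4 = 8
  Plenum deformation: 4 × 2 × 2 = 16
  Crimp delamination: 5 × 4 × 3 = 60
Sorted descending: 75, 60, 16, 15, 10, 8, 5, 4, 3.
The second-highest RPN is 60 (Crimp delamination).

60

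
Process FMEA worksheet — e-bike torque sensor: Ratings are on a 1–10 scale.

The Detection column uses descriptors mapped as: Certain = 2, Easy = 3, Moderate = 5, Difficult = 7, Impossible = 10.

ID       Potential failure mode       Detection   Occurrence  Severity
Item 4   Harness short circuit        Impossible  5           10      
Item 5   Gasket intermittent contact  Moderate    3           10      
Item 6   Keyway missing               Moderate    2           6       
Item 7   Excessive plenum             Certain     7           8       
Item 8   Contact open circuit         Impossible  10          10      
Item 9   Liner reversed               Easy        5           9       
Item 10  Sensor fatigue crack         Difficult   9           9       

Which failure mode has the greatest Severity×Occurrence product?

Item 8

Criticality = Severity × Occurrence:
  Item 4: 10 × 5 = 50
  Item 5: 10 × 3 = 30
  Item 6: 6 × 2 = 12
  Item 7: 8 × 7 = 56
  Item 8: 10 × 10 = 100
  Item 9: 9 × 5 = 45
  Item 10: 9 × 9 = 81
Highest criticality is 100 → Item 8.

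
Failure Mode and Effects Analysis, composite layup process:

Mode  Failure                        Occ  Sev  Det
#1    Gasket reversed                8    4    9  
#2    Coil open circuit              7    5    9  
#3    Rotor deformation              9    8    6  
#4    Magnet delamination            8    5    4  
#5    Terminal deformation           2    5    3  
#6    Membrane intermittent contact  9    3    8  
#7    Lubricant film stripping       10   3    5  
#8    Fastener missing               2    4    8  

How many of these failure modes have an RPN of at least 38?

RPN = Severity × Occurrence × Detection:
  #1: 4 × 8 × 9 = 288
  #2: 5 × 7 × 9 = 315
  #3: 8 × 9 × 6 = 432
  #4: 5 × 8 × 4 = 160
  #5: 5 × 2 × 3 = 30
  #6: 3 × 9 × 8 = 216
  #7: 3 × 10 × 5 = 150
  #8: 4 × 2 × 8 = 64
Modes with RPN ≥ 38: #1 (288), #2 (315), #3 (432), #4 (160), #6 (216), #7 (150), #8 (64) → 7.

7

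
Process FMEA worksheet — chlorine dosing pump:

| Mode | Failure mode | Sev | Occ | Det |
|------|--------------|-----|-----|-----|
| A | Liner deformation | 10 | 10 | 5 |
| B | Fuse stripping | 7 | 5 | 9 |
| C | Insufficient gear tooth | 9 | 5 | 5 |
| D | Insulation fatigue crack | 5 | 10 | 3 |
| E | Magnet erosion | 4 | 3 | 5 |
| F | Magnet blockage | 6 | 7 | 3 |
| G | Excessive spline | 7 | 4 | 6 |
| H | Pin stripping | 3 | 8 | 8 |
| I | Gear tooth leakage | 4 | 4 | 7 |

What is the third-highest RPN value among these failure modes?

RPN = Severity × Occurrence × Detection:
  A: 10 × 10 × 5 = 500
  B: 7 × 5 × 9 = 315
  C: 9 × 5 × 5 = 225
  D: 5 × 10 × 3 = 150
  E: 4 × 3 × 5 = 60
  F: 6 × 7 × 3 = 126
  G: 7 × 4 × 6 = 168
  H: 3 × 8 × 8 = 192
  I: 4 × 4 × 7 = 112
Sorted descending: 500, 315, 225, 192, 168, 150, 126, 112, 60.
The third-highest RPN is 225 (C).

225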